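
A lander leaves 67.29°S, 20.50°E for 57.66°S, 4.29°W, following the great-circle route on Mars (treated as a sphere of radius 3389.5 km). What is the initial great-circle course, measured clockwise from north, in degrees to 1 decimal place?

With φ₁ = -1.1744, φ₂ = -1.0064, Δλ = -0.4327 rad, the forward-azimuth formula gives
θ = atan2( sin Δλ cos φ₂ , cos φ₁ sin φ₂ − sin φ₁ cos φ₂ cos Δλ ) = atan2(-0.2243, 0.1218) = -61.49°.
Adding 360° brings this into [0°, 360°): 298.5°.

298.5°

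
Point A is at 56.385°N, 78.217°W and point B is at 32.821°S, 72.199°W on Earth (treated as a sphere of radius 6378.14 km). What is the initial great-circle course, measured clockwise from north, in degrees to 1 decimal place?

174.9°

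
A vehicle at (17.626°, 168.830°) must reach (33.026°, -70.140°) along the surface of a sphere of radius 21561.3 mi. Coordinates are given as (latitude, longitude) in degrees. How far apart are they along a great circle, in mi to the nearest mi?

39247 mi

In radians: φ₁ = 0.3076, φ₂ = 0.5764, Δλ = 121.030° = 2.1124 rad.
Haversine: a = sin²(Δφ/2) + cos φ₁ cos φ₂ sin²(Δλ/2) = 0.0180 + (0.9531)(0.8384)(0.7577) = 0.62344.
Central angle c = 2·arcsin(√a) = 1.82025 rad.
Distance = R·c = 21561.3 × 1.8202 ≈ 39247 mi.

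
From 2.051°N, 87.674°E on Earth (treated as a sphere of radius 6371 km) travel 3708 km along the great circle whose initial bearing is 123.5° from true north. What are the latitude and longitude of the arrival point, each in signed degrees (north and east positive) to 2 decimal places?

-15.86°, 116.13°

Angular distance δ = d/R = 3708/6371 = 0.58201 rad; initial bearing θ = 2.1555 rad.
sin φ₂ = sin φ₁ cos δ + cos φ₁ sin δ cos θ = (0.0358)(0.8354) + (0.9994)(0.5497)(-0.5519) = -0.2733, so φ₂ = -15.86°.
Δλ = atan2(sin θ sin δ cos φ₁, cos δ − sin φ₁ sin φ₂) = atan2(0.4581, 0.8451) = 28.459°.
λ₂ = 87.674° + 28.459° = 116.13°.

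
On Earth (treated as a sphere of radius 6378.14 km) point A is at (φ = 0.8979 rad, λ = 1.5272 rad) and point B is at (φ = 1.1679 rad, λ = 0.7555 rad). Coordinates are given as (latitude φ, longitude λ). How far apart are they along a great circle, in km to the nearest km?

2955 km

Let φ₁ = 0.8979 rad, φ₂ = 1.1679 rad, and Δλ = -0.7717 rad.
cos c = sin φ₁ sin φ₂ + cos φ₁ cos φ₂ cos Δλ = (0.7820)(0.9199) + (0.6233)(0.3921)(0.7167) = 0.89455,
so c = arccos(0.89455) = 0.46338 rad.
Distance = R·c = 6378.14 × 0.4634 ≈ 2955 km.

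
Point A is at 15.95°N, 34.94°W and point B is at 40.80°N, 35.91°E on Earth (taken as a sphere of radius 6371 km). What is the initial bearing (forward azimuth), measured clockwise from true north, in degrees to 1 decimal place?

51.9°

With φ₁ = 0.2784, φ₂ = 0.7121, Δλ = 1.2366 rad, the forward-azimuth formula gives
θ = atan2( sin Δλ cos φ₂ , cos φ₁ sin φ₂ − sin φ₁ cos φ₂ cos Δλ ) = atan2(0.7151, 0.5600) = 51.93°.
So the initial bearing is 51.9°.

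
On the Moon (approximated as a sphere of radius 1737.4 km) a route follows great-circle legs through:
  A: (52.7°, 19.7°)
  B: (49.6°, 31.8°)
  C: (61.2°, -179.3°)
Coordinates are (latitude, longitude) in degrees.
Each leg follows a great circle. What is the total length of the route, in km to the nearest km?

2262 km

Leg A→B: central angle 0.1429 rad, distance 248.2 km.
Leg B→C: central angle 1.1593 rad, distance 2014.2 km.
Total: 248.2 + 2014.2 ≈ 2262 km.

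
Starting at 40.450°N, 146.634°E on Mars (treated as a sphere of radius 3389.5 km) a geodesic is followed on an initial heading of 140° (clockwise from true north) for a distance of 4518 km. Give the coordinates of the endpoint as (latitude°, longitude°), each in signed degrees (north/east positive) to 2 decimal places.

Angular distance δ = d/R = 4518/3389.5 = 1.33294 rad; initial bearing θ = 2.4435 rad.
sin φ₂ = sin φ₁ cos δ + cos φ₁ sin δ cos θ = (0.6488)(0.2356) + (0.7610)(0.9718)(-0.7660) = -0.4137, so φ₂ = -24.43°.
Δλ = atan2(sin θ sin δ cos φ₁, cos δ − sin φ₁ sin φ₂) = atan2(0.4754, 0.5040) = 43.326°.
λ₂ = 146.634° + 43.326° = 189.96° → -170.04° after wrapping to (−180°, 180°].

-24.43°, -170.04°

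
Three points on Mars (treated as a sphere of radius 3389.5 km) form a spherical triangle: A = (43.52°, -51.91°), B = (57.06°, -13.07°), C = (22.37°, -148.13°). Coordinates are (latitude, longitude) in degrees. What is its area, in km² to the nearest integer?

4550764 km²

Side lengths (central angles): a = 1.6073, b = 1.3802, c = 0.4842 rad; semiperimeter s = 1.7359.
By l'Huilier's theorem, tan(E/4) = √[tan(s/2) tan((s−a)/2) tan((s−b)/2) tan((s−c)/2)], giving spherical excess E = 0.3961 rad.
Area = E·R² = 0.3961 × (3389.5)² ≈ 4550764 km².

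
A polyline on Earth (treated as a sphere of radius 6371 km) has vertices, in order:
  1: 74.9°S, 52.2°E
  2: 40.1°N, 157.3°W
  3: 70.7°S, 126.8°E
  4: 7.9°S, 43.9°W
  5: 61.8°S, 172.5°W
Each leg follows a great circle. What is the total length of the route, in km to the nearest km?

51905 km

Leg 1→2: central angle 2.4903 rad, distance 15865.9 km.
Leg 2→3: central angle 2.1488 rad, distance 13689.9 km.
Leg 3→4: central angle 1.7654 rad, distance 11247.2 km.
Leg 4→5: central angle 1.7425 rad, distance 11101.6 km.
Total: 15865.9 + 13689.9 + 11247.2 + 11101.6 ≈ 51905 km.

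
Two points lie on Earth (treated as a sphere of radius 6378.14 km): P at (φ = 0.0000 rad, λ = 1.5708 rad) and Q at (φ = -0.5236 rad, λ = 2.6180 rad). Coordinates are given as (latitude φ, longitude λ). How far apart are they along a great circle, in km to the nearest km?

Let φ₁ = 0.0000 rad, φ₂ = -0.5236 rad, and Δλ = 1.0472 rad.
cos c = sin φ₁ sin φ₂ + cos φ₁ cos φ₂ cos Δλ = (0.0000)(-0.5000) + (1.0000)(0.8660)(0.5000) = 0.43301,
so c = arccos(0.43301) = 1.12297 rad.
Distance = R·c = 6378.14 × 1.1230 ≈ 7162 km.

7162 km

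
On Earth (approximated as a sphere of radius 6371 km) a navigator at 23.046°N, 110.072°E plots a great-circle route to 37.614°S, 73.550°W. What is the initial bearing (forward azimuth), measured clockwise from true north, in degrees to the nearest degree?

169°

With φ₁ = 0.4022, φ₂ = -0.6565, Δλ = 3.0784 rad, the forward-azimuth formula gives
θ = atan2( sin Δλ cos φ₂ , cos φ₁ sin φ₂ − sin φ₁ cos φ₂ cos Δλ ) = atan2(0.0500, -0.2521) = 168.77°.
So the initial bearing is 169°.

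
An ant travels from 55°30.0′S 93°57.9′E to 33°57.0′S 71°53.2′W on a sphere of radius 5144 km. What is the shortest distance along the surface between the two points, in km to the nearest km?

8056 km

In radians: φ₁ = -0.9687, φ₂ = -0.5925, Δλ = -165.852° = -2.8947 rad.
cos c = sin φ₁ sin φ₂ + cos φ₁ cos φ₂ cos Δλ = (-0.8241)(-0.5585) + (0.5664)(0.8295)(-0.9697) = 0.00465,
so c = arccos(0.00465) = 1.56614 rad.
Distance = R·c = 5144 × 1.5661 ≈ 8056 km.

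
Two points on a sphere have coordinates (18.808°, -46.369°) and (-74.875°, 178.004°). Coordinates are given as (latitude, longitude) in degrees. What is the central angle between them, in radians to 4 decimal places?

2.0803 rad

With latitudes φ₁ = 18.808°, φ₂ = -74.875° and longitude difference Δλ = -135.627°:
cos c = sin φ₁ sin φ₂ + cos φ₁ cos φ₂ cos Δλ = (0.3224)(-0.9654) + (0.9466)(0.2609)(-0.7148) = -0.48778,
so c = arccos(-0.48778) = 2.08034 rad.
So the angular separation is 2.0803 rad.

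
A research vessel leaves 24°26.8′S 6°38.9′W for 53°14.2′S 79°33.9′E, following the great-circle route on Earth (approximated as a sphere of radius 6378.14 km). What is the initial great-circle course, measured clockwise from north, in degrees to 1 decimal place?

140.0°

Δλ = 86.213° = 1.5047 rad.
y = sin Δλ · cos φ₂ = (0.9978)(0.5985) = 0.5972
x = cos φ₁ sin φ₂ − sin φ₁ cos φ₂ cos Δλ = (0.9103)(-0.8011) − (-0.4138)(0.5985)(0.0660) = -0.7129
θ = atan2(y, x) = 140.05°, so the bearing is 140.0°.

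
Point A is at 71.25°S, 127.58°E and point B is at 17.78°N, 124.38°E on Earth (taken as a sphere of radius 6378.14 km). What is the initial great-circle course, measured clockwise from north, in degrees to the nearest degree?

Δλ = -3.200° = -0.0559 rad.
y = sin Δλ · cos φ₂ = (-0.0558)(0.9522) = -0.0532
x = cos φ₁ sin φ₂ − sin φ₁ cos φ₂ cos Δλ = (0.3214)(0.3054) − (-0.9469)(0.9522)(0.9984) = 0.9985
θ = atan2(y, x) = -3.05°; adding 360° gives 357°.

357°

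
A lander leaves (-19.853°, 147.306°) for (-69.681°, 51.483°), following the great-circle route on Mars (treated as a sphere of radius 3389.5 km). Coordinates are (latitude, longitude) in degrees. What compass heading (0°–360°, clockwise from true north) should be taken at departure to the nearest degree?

Δλ = -95.823° = -1.6724 rad.
y = sin Δλ · cos φ₂ = (-0.9948)(0.3472) = -0.3455
x = cos φ₁ sin φ₂ − sin φ₁ cos φ₂ cos Δλ = (0.9406)(-0.9378) − (-0.3396)(0.3472)(-0.1015) = -0.8940
θ = atan2(y, x) = -158.87°; adding 360° gives 201°.

201°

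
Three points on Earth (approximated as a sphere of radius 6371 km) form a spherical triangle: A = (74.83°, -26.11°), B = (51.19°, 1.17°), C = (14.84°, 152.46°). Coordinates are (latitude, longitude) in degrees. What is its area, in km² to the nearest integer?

Side lengths (central angles): a = 1.9090, b = 1.5765, c = 0.4560 rad; semiperimeter s = 1.9707.
By l'Huilier's theorem, tan(E/4) = √[tan(s/2) tan((s−a)/2) tan((s−b)/2) tan((s−c)/2)], giving spherical excess E = 0.3740 rad.
Area = E·R² = 0.3740 × (6371)² ≈ 15179543 km².

15179543 km²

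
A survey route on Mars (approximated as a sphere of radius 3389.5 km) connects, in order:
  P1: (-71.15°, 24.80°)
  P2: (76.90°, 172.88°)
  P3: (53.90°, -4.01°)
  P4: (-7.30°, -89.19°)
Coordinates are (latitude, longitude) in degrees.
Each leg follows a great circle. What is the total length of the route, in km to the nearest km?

18455 km

Leg P1→P2: central angle 2.9619 rad, distance 10039.3 km.
Leg P2→P3: central angle 0.8584 rad, distance 2909.7 km.
Leg P3→P4: central angle 1.6244 rad, distance 5505.8 km.
Total: 10039.3 + 2909.7 + 5505.8 ≈ 18455 km.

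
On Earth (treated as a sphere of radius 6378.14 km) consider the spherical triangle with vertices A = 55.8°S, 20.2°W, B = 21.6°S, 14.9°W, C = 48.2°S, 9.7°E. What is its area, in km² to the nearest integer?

4073748 km²

Side lengths (central angles): a = 0.5774, b = 0.3442, c = 0.6009 rad; semiperimeter s = 0.7612.
By l'Huilier's theorem, tan(E/4) = √[tan(s/2) tan((s−a)/2) tan((s−b)/2) tan((s−c)/2)], giving spherical excess E = 0.1001 rad.
Area = E·R² = 0.1001 × (6378.14)² ≈ 4073748 km².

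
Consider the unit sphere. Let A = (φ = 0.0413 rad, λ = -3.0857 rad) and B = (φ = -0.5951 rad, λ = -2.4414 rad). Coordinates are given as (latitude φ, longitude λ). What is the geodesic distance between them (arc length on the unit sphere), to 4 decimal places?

Let φ₁ = 0.0413 rad, φ₂ = -0.5951 rad, and Δλ = 0.6443 rad.
Haversine: a = sin²(Δφ/2) + cos φ₁ cos φ₂ sin²(Δλ/2) = 0.0979 + (0.9991)(0.8281)(0.1002) = 0.18082.
Central angle c = 2·arcsin(√a) = 0.87842 rad.
On the unit sphere the arc length equals the central angle: 0.8784.

0.8784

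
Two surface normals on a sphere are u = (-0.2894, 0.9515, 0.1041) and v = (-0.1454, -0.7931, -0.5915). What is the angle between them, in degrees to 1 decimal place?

u·v = -0.7741; |u| = 1.0000, |v| = 1.0000.
cos θ = (u·v)/(|u||v|) = -0.7741, so θ = 140.7°.

140.7°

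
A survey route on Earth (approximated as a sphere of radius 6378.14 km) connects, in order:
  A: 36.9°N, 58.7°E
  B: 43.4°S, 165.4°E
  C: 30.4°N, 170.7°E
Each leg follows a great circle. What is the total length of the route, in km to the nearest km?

22194 km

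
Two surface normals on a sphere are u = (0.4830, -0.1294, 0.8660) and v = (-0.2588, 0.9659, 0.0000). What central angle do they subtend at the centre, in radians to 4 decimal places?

u·v = -0.2500; |u| = 1.0000, |v| = 1.0000.
cos θ = (u·v)/(|u||v|) = -0.2500, so θ = 1.8235 rad.

1.8235 rad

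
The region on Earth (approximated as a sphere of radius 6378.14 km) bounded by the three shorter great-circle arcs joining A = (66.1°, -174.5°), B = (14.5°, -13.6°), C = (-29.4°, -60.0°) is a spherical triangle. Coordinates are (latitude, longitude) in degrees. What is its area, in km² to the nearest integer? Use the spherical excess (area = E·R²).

Side lengths (central angles): a = 1.0942, b = 2.2083, c = 1.7130 rad; semiperimeter s = 2.5077.
By l'Huilier's theorem, tan(E/4) = √[tan(s/2) tan((s−a)/2) tan((s−b)/2) tan((s−c)/2)], giving spherical excess E = 1.5427 rad.
Area = E·R² = 1.5427 × (6378.14)² ≈ 62759383 km².

62759383 km²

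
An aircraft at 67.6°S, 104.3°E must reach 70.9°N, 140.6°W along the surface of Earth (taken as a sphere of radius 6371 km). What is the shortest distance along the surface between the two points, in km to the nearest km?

17558 km

Let φ₁ = -1.1798 rad, φ₂ = 1.2374 rad, and Δλ = 2.0089 rad.
cos c = sin φ₁ sin φ₂ + cos φ₁ cos φ₂ cos Δλ = (-0.9245)(0.9449) + (0.3811)(0.3272)(-0.4242) = -0.92654,
so c = arccos(-0.92654) = 2.75591 rad.
Distance = R·c = 6371 × 2.7559 ≈ 17558 km.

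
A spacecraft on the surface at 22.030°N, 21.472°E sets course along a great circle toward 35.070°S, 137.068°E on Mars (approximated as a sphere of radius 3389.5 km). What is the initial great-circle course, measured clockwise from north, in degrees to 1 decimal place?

118.5°

With φ₁ = 0.3845, φ₂ = -0.6121, Δλ = 2.0175 rad, the forward-azimuth formula gives
θ = atan2( sin Δλ cos φ₂ , cos φ₁ sin φ₂ − sin φ₁ cos φ₂ cos Δλ ) = atan2(0.7381, -0.4000) = 118.45°.
So the initial bearing is 118.5°.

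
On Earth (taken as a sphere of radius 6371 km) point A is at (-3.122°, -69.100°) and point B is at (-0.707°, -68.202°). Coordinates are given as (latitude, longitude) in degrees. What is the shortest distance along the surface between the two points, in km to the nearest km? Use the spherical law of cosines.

286 km

In radians: φ₁ = -0.0545, φ₂ = -0.0123, Δλ = 0.898° = 0.0157 rad.
cos c = sin φ₁ sin φ₂ + cos φ₁ cos φ₂ cos Δλ = (-0.0545)(-0.0123) + (0.9985)(0.9999)(0.9999) = 0.99899,
so c = arccos(0.99899) = 0.04497 rad.
Distance = R·c = 6371 × 0.0450 ≈ 286 km.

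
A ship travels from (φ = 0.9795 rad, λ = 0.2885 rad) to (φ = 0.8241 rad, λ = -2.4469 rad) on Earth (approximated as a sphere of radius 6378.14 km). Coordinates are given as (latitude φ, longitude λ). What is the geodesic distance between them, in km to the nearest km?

With latitudes φ₁ = 56.121°, φ₂ = 47.217° and longitude difference Δλ = -156.727°:
Haversine: a = sin²(Δφ/2) + cos φ₁ cos φ₂ sin²(Δλ/2) = 0.0060 + (0.5574)(0.6792)(0.9593) = 0.36924.
Central angle c = 2·arcsin(√a) = 1.30621 rad.
Distance = R·c = 6378.14 × 1.3062 ≈ 8331 km.

8331 km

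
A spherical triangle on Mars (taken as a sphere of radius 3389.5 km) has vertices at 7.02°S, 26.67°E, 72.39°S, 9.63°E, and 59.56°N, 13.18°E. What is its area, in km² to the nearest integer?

3843160 km²

Side lengths (central angles): a = 2.3034, b = 1.1771, c = 1.1554 rad; semiperimeter s = 2.3179.
By l'Huilier's theorem, tan(E/4) = √[tan(s/2) tan((s−a)/2) tan((s−b)/2) tan((s−c)/2)], giving spherical excess E = 0.3345 rad.
Area = E·R² = 0.3345 × (3389.5)² ≈ 3843160 km².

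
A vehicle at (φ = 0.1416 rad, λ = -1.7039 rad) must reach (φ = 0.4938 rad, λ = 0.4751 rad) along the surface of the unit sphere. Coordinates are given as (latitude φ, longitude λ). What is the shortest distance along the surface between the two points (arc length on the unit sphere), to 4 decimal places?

With latitudes φ₁ = 8.113°, φ₂ = 28.293° and longitude difference Δλ = 124.848°:
cos c = sin φ₁ sin φ₂ + cos φ₁ cos φ₂ cos Δλ = (0.1411)(0.4740) + (0.9900)(0.8805)(-0.5714) = -0.43121,
so c = arccos(-0.43121) = 2.01663 rad.
On the unit sphere the arc length equals the central angle: 2.0166.

2.0166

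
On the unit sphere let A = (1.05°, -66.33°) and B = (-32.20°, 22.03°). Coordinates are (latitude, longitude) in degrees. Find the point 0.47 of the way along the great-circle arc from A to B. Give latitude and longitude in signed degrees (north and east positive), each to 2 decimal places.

The central angle between A and B is δ = 1.5563 rad.
With f = 0.47, the slerp weights are sin((1−f)δ)/sin δ = 0.7345 and sin(fδ)/sin δ = 0.6680.
Weighted sum of the unit vectors: (0.7345)·(0.4014,-0.9157,0.0183) + (0.6680)·(0.7844,0.3174,-0.5329) = (0.8189, -0.4606, -0.3425).
Converting back: φ = atan2(z, √(x²+y²)) = -20.03°, λ = atan2(y, x) = -29.36°.

-20.03°, -29.36°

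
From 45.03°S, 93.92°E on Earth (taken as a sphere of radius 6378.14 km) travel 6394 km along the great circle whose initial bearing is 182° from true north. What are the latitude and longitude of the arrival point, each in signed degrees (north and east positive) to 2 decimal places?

-77.44°, -78.31°

Angular distance δ = d/R = 6394/6378.14 = 1.00249 rad; initial bearing θ = 3.1765 rad.
sin φ₂ = sin φ₁ cos δ + cos φ₁ sin δ cos θ = (-0.7075)(0.5382) + (0.7067)(0.8428)(-0.9994) = -0.9761, so φ₂ = -77.44°.
Δλ = atan2(sin θ sin δ cos φ₁, cos δ − sin φ₁ sin φ₂) = atan2(-0.0208, -0.1523) = -172.229°.
λ₂ = 93.920° − 172.229° = -78.31°.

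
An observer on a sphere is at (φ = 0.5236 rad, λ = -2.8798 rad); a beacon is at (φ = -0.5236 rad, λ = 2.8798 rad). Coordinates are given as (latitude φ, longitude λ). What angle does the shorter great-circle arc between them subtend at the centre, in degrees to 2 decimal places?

Let φ₁ = 0.5236 rad, φ₂ = -0.5236 rad, and Δλ = -0.5236 rad.
cos c = sin φ₁ sin φ₂ + cos φ₁ cos φ₂ cos Δλ = (0.5000)(-0.5000) + (0.8660)(0.8660)(0.8660) = 0.39952,
so c = arccos(0.39952) = 1.15980 rad.
So the angular separation is 66.45°.

66.45°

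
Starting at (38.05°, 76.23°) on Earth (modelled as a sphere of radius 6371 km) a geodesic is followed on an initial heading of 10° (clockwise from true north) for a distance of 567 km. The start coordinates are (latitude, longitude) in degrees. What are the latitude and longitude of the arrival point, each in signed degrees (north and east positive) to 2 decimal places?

Angular distance δ = d/R = 567/6371 = 0.08900 rad; initial bearing θ = 0.1745 rad.
sin φ₂ = sin φ₁ cos δ + cos φ₁ sin δ cos θ = (0.6163)(0.9960) + (0.7875)(0.0889)(0.9848) = 0.6828, so φ₂ = 43.07°.
Δλ = atan2(sin θ sin δ cos φ₁, cos δ − sin φ₁ sin φ₂) = atan2(0.0122, 0.5752) = 1.210°.
λ₂ = 76.230° + 1.210° = 77.44°.

43.07°, 77.44°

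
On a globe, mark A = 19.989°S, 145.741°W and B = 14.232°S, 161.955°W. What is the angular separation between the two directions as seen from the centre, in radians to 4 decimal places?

Let φ₁ = -0.3489 rad, φ₂ = -0.2484 rad, and Δλ = -0.2830 rad.
cos c = sin φ₁ sin φ₂ + cos φ₁ cos φ₂ cos Δλ = (-0.3418)(-0.2458) + (0.9398)(0.9693)(0.9602) = 0.95873,
so c = arccos(0.95873) = 0.28831 rad.
So the angular separation is 0.2883 rad.

0.2883 rad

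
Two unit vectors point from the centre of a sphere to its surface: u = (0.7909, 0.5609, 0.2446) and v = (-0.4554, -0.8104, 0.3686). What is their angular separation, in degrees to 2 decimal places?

u·v = -0.7246; |u| = 1.0000, |v| = 1.0000.
cos θ = (u·v)/(|u||v|) = -0.7246, so θ = 136.43°.

136.43°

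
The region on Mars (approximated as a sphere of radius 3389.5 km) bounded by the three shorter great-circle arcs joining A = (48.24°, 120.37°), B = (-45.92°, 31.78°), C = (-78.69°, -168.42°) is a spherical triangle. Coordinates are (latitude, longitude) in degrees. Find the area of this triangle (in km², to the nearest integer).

Side lengths (central angles): a = 0.9565, b = 2.3314, c = 2.1229 rad; semiperimeter s = 2.7054.
By l'Huilier's theorem, tan(E/4) = √[tan(s/2) tan((s−a)/2) tan((s−b)/2) tan((s−c)/2)], giving spherical excess E = 2.0214 rad.
Area = E·R² = 2.0214 × (3389.5)² ≈ 23223762 km².

23223762 km²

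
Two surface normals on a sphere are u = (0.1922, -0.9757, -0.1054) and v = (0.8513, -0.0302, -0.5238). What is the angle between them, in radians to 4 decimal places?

u·v = 0.2483; |u| = 1.0000, |v| = 1.0000.
cos θ = (u·v)/(|u||v|) = 0.2483, so θ = 1.3199 rad.

1.3199 rad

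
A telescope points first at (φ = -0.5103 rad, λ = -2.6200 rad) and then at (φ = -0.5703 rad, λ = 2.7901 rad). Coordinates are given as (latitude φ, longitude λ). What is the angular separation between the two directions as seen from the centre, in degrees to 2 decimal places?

42.64°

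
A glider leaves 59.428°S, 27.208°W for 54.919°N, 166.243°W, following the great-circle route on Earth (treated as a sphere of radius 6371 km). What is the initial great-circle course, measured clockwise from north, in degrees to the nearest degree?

Δλ = -139.035° = -2.4266 rad.
y = sin Δλ · cos φ₂ = (-0.6556)(0.5747) = -0.3768
x = cos φ₁ sin φ₂ − sin φ₁ cos φ₂ cos Δλ = (0.5086)(0.8183) − (-0.8610)(0.5747)(-0.7551) = 0.0426
θ = atan2(y, x) = -83.55°; adding 360° gives 276°.

276°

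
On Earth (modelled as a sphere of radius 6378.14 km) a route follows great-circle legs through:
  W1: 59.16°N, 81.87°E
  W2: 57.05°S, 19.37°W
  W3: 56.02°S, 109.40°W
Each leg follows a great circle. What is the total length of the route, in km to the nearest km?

20784 km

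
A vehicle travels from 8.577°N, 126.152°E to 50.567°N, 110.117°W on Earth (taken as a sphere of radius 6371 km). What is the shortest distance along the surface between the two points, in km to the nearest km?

11510 km

In radians: φ₁ = 0.1497, φ₂ = 0.8826, Δλ = 123.731° = 2.1595 rad.
cos c = sin φ₁ sin φ₂ + cos φ₁ cos φ₂ cos Δλ = (0.1491)(0.7724) + (0.9888)(0.6352)(-0.5553) = -0.23358,
so c = arccos(-0.23358) = 1.80655 rad.
Distance = R·c = 6371 × 1.8065 ≈ 11510 km.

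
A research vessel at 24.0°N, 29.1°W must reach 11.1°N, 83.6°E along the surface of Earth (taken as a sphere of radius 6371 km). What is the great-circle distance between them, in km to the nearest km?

Let φ₁ = 0.4189 rad, φ₂ = 0.1937 rad, and Δλ = 1.9670 rad.
cos c = sin φ₁ sin φ₂ + cos φ₁ cos φ₂ cos Δλ = (0.4067)(0.1925) + (0.9135)(0.9813)(-0.3859) = -0.26764,
so c = arccos(-0.26764) = 1.84174 rad.
Distance = R·c = 6371 × 1.8417 ≈ 11734 km.

11734 km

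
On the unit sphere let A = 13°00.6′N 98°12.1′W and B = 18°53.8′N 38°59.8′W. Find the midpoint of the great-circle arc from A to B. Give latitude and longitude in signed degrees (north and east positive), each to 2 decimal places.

Central angle δ = 0.9946 rad. Interpolating on the sphere with fraction f = 0.5:
P = [sin((1−f)δ)·A + sin(fδ)·B] / sin δ = 0.5689·A + 0.5689·B in Cartesian coordinates,
giving P = (0.3392, -0.8873, 0.3123), i.e. latitude 18.20°, longitude -69.08°.

18.20°, -69.08°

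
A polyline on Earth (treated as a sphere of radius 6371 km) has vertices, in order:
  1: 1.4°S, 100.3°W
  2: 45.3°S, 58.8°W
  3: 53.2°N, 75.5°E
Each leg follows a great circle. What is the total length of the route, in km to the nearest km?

Leg 1→2: central angle 0.9956 rad, distance 6342.8 km.
Leg 2→3: central angle 2.6128 rad, distance 16646.4 km.
Total: 6342.8 + 16646.4 ≈ 22989 km.

22989 km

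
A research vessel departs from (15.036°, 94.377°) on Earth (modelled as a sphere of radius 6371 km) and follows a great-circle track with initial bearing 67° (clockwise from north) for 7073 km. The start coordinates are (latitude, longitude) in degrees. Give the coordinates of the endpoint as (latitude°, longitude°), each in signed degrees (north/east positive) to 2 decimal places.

26.96°, 162.06°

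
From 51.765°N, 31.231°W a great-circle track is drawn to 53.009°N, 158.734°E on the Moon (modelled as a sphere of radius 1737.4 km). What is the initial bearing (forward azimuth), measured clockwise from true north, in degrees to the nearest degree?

With φ₁ = 0.9035, φ₂ = 0.9252, Δλ = -2.9677 rad, the forward-azimuth formula gives
θ = atan2( sin Δλ cos φ₂ , cos φ₁ sin φ₂ − sin φ₁ cos φ₂ cos Δλ ) = atan2(-0.1041, 0.9598) = -6.19°.
Adding 360° brings this into [0°, 360°): 354°.

354°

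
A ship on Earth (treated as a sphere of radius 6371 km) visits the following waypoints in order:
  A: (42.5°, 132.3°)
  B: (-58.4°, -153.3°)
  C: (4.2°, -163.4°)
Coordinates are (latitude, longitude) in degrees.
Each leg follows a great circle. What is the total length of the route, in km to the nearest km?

20155 km

Leg A→B: central angle 2.0618 rad, distance 13135.9 km.
Leg B→C: central angle 1.1017 rad, distance 7018.8 km.
Total: 13135.9 + 7018.8 ≈ 20155 km.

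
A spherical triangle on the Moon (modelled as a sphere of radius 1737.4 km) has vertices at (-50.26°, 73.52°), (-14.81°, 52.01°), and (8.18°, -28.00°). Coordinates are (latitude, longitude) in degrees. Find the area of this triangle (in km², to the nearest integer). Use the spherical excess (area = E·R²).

1873039 km²

Side lengths (central angles): a = 1.4408, b = 1.8088, c = 0.6895 rad; semiperimeter s = 1.9695.
By l'Huilier's theorem, tan(E/4) = √[tan(s/2) tan((s−a)/2) tan((s−b)/2) tan((s−c)/2)], giving spherical excess E = 0.6205 rad.
Area = E·R² = 0.6205 × (1737.4)² ≈ 1873039 km².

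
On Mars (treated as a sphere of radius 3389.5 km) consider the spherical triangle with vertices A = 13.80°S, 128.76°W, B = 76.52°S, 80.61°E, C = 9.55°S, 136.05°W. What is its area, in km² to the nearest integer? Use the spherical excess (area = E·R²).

1519089 km²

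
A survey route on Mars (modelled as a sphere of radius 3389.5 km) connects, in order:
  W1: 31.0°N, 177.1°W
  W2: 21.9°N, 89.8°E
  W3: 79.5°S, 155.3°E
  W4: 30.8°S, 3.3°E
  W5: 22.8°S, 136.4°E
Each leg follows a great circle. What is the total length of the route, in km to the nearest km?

Leg W1→W2: central angle 1.4211 rad, distance 4817.0 km.
Leg W2→W3: central angle 1.8720 rad, distance 6345.0 km.
Leg W3→W4: central angle 1.1969 rad, distance 4056.8 km.
Leg W4→W5: central angle 1.9205 rad, distance 6509.5 km.
Total: 4817.0 + 6345.0 + 4056.8 + 6509.5 ≈ 21728 km.

21728 km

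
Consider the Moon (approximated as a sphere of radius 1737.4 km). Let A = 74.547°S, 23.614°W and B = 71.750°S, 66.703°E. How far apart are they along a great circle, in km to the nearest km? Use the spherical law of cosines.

722 km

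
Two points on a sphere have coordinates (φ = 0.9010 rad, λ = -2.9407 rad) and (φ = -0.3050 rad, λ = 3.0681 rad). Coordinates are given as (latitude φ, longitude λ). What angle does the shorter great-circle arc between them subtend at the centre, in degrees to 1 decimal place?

70.5°

In radians: φ₁ = 0.9010, φ₂ = -0.3050, Δλ = -15.721° = -0.2744 rad.
cos c = sin φ₁ sin φ₂ + cos φ₁ cos φ₂ cos Δλ = (0.7839)(-0.3003) + (0.6208)(0.9538)(0.9626) = 0.33461,
so c = arccos(0.33461) = 1.22961 rad.
So the angular separation is 70.5°.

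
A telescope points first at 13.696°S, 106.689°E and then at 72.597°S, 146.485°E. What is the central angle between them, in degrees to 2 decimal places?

63.31°

With latitudes φ₁ = -13.696°, φ₂ = -72.597° and longitude difference Δλ = 39.796°:
cos c = sin φ₁ sin φ₂ + cos φ₁ cos φ₂ cos Δλ = (-0.2368)(-0.9542) + (0.9716)(0.2991)(0.7683) = 0.44920,
so c = arccos(0.44920) = 1.10493 rad.
So the angular separation is 63.31°.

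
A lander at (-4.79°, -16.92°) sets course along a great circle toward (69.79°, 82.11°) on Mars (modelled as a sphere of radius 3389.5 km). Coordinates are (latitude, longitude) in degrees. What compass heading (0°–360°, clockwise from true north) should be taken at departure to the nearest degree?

20°

Δλ = 99.030° = 1.7284 rad.
y = sin Δλ · cos φ₂ = (0.9876)(0.3455) = 0.3412
x = cos φ₁ sin φ₂ − sin φ₁ cos φ₂ cos Δλ = (0.9965)(0.9384) − (-0.0835)(0.3455)(-0.1570) = 0.9306
θ = atan2(y, x) = 20.13°, so the bearing is 20°.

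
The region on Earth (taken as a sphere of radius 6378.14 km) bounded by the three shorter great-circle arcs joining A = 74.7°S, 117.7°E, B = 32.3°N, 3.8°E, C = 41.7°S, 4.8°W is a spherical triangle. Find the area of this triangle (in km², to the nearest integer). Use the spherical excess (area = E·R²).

Side lengths (central angles): a = 1.2989, b = 1.0053, c = 2.2215 rad; semiperimeter s = 2.2629.
By l'Huilier's theorem, tan(E/4) = √[tan(s/2) tan((s−a)/2) tan((s−b)/2) tan((s−c)/2)], giving spherical excess E = 0.5147 rad.
Area = E·R² = 0.5147 × (6378.14)² ≈ 20939916 km².

20939916 km²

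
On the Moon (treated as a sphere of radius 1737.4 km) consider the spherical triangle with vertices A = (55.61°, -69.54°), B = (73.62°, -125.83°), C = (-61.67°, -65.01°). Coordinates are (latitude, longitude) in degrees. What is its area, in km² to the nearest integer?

1761582 km²

Side lengths (central angles): a = 2.4643, b = 2.0479, c = 0.4947 rad; semiperimeter s = 2.5034.
By l'Huilier's theorem, tan(E/4) = √[tan(s/2) tan((s−a)/2) tan((s−b)/2) tan((s−c)/2)], giving spherical excess E = 0.5836 rad.
Area = E·R² = 0.5836 × (1737.4)² ≈ 1761582 km².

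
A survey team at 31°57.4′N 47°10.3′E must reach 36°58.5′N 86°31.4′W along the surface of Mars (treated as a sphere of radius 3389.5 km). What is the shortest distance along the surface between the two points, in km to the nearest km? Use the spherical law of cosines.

5834 km

Let φ₁ = 0.5577 rad, φ₂ = 0.6453 rad, and Δλ = -2.3334 rad.
cos c = sin φ₁ sin φ₂ + cos φ₁ cos φ₂ cos Δλ = (0.5293)(0.6015) + (0.8484)(0.7989)(-0.6908) = -0.14991,
so c = arccos(-0.14991) = 1.72127 rad.
Distance = R·c = 3389.5 × 1.7213 ≈ 5834 km.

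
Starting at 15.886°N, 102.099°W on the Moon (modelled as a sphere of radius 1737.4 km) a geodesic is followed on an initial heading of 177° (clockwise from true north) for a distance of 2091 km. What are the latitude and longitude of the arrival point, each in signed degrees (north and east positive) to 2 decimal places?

Angular distance δ = d/R = 2091/1737.4 = 1.20352 rad; initial bearing θ = 3.0892 rad.
sin φ₂ = sin φ₁ cos δ + cos φ₁ sin δ cos θ = (0.2737)(0.3591) + (0.9618)(0.9333)(-0.9986) = -0.7981, so φ₂ = -52.95°.
Δλ = atan2(sin θ sin δ cos φ₁, cos δ − sin φ₁ sin φ₂) = atan2(0.0470, 0.5775) = 4.650°.
λ₂ = -102.099° + 4.650° = -97.45°.

-52.95°, -97.45°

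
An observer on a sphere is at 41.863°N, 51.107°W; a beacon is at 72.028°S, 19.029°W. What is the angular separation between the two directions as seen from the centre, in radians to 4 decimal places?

With latitudes φ₁ = 41.863°, φ₂ = -72.028° and longitude difference Δλ = 32.078°:
Haversine: a = sin²(Δφ/2) + cos φ₁ cos φ₂ sin²(Δλ/2) = 0.7025 + (0.7447)(0.3086)(0.0763) = 0.72004.
Central angle c = 2·arcsin(√a) = 2.02649 rad.
So the angular separation is 2.0265 rad.

2.0265 rad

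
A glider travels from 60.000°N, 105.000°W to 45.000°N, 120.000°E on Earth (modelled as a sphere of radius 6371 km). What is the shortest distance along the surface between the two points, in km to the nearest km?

Let φ₁ = 1.0472 rad, φ₂ = 0.7854 rad, and Δλ = -2.3562 rad.
Haversine: a = sin²(Δφ/2) + cos φ₁ cos φ₂ sin²(Δλ/2) = 0.0170 + (0.5000)(0.7071)(0.8536) = 0.31881.
Central angle c = 2·arcsin(√a) = 1.19998 rad.
Distance = R·c = 6371 × 1.2000 ≈ 7645 km.

7645 km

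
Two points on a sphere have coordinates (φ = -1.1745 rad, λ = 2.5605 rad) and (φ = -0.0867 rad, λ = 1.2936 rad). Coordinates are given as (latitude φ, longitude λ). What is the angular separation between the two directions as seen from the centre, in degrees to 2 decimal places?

78.76°

In radians: φ₁ = -1.1745, φ₂ = -0.0867, Δλ = -72.588° = -1.2669 rad.
Haversine: a = sin²(Δφ/2) + cos φ₁ cos φ₂ sin²(Δλ/2) = 0.2678 + (0.3860)(0.9962)(0.3504) = 0.40252.
Central angle c = 2·arcsin(√a) = 1.37459 rad.
So the angular separation is 78.76°.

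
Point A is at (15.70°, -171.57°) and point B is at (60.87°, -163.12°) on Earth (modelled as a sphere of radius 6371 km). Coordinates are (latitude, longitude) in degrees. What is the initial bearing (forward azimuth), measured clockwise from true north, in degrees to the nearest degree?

Δλ = 8.450° = 0.1475 rad.
y = sin Δλ · cos φ₂ = (0.1469)(0.4868) = 0.0715
x = cos φ₁ sin φ₂ − sin φ₁ cos φ₂ cos Δλ = (0.9627)(0.8735) − (0.2706)(0.4868)(0.9891) = 0.7106
θ = atan2(y, x) = 5.75°, so the bearing is 6°.

6°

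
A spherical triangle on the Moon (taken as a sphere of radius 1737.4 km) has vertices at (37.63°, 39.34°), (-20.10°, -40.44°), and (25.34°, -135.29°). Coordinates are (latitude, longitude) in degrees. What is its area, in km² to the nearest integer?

7748311 km²

Side lengths (central angles): a = 1.7914, b = 2.0390, c = 1.6487 rad; semiperimeter s = 2.7396.
By l'Huilier's theorem, tan(E/4) = √[tan(s/2) tan((s−a)/2) tan((s−b)/2) tan((s−c)/2)], giving spherical excess E = 2.5669 rad.
Area = E·R² = 2.5669 × (1737.4)² ≈ 7748311 km².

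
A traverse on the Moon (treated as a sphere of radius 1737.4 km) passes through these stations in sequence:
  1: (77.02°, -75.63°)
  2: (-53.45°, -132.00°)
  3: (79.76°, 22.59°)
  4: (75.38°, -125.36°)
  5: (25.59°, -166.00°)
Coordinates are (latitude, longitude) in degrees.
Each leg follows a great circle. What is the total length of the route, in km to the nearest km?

Leg 1→2: central angle 2.3585 rad, distance 4097.6 km.
Leg 2→3: central angle 2.6598 rad, distance 4621.1 km.
Leg 3→4: central angle 0.4173 rad, distance 725.1 km.
Leg 4→5: central angle 0.9389 rad, distance 1631.2 km.
Total: 4097.6 + 4621.1 + 725.1 + 1631.2 ≈ 11075 km.

11075 km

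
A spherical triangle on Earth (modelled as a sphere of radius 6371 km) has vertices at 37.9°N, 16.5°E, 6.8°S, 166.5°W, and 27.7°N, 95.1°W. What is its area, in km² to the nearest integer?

Side lengths (central angles): a = 1.3435, b = 1.5424, c = 2.5967 rad; semiperimeter s = 2.7413.
By l'Huilier's theorem, tan(E/4) = √[tan(s/2) tan((s−a)/2) tan((s−b)/2) tan((s−c)/2)], giving spherical excess E = 1.7007 rad.
Area = E·R² = 1.7007 × (6371)² ≈ 69031295 km².

69031295 km²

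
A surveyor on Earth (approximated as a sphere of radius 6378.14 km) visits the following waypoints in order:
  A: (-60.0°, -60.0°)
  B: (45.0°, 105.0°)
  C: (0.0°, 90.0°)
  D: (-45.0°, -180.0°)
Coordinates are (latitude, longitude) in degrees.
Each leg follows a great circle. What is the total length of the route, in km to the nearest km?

Leg A→B: central angle 2.8367 rad, distance 18092.9 km.
Leg B→C: central angle 0.8189 rad, distance 5223.2 km.
Leg C→D: central angle 1.5708 rad, distance 10018.8 km.
Total: 18092.9 + 5223.2 + 10018.8 ≈ 33335 km.

33335 km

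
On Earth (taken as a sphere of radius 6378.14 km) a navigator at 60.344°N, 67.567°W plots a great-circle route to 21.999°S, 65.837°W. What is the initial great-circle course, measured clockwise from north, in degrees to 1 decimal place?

178.4°

Δλ = 1.730° = 0.0302 rad.
y = sin Δλ · cos φ₂ = (0.0302)(0.9272) = 0.0280
x = cos φ₁ sin φ₂ − sin φ₁ cos φ₂ cos Δλ = (0.4948)(-0.3746) − (0.8690)(0.9272)(0.9995) = -0.9907
θ = atan2(y, x) = 178.38°, so the bearing is 178.4°.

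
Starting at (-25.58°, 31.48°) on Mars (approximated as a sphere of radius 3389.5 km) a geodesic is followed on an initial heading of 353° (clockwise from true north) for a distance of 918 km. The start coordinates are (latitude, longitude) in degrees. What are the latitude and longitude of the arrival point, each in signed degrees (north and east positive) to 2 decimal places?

Angular distance δ = d/R = 918/3389.5 = 0.27084 rad; initial bearing θ = 6.1610 rad.
sin φ₂ = sin φ₁ cos δ + cos φ₁ sin δ cos θ = (-0.4318)(0.9635) + (0.9020)(0.2675)(0.9925) = -0.1765, so φ₂ = -10.17°.
Δλ = atan2(sin θ sin δ cos φ₁, cos δ − sin φ₁ sin φ₂) = atan2(-0.0294, 0.8873) = -1.898°.
λ₂ = 31.480° − 1.898° = 29.58°.

-10.17°, 29.58°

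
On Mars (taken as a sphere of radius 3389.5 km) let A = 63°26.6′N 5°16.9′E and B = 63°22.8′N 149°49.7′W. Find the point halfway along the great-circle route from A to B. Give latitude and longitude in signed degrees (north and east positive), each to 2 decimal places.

83.84°, -72.56°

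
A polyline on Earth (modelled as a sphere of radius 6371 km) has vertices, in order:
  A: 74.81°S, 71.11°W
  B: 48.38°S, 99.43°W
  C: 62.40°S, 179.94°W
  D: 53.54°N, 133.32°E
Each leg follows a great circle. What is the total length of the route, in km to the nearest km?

Leg A→B: central angle 0.5061 rad, distance 3224.3 km.
Leg B→C: central angle 0.7767 rad, distance 4948.4 km.
Leg C→D: central angle 2.1224 rad, distance 13521.9 km.
Total: 3224.3 + 4948.4 + 13521.9 ≈ 21695 km.

21695 km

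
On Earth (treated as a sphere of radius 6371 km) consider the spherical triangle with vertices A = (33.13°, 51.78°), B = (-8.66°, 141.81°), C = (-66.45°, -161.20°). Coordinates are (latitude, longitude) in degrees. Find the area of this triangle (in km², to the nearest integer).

68570721 km²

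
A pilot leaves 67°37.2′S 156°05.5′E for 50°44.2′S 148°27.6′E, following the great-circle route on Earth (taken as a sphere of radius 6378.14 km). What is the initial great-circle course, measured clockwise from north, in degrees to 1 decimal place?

With φ₁ = -1.1802, φ₂ = -0.8855, Δλ = -0.1332 rad, the forward-azimuth formula gives
θ = atan2( sin Δλ cos φ₂ , cos φ₁ sin φ₂ − sin φ₁ cos φ₂ cos Δλ ) = atan2(-0.0840, 0.2852) = -16.42°.
Adding 360° brings this into [0°, 360°): 343.6°.

343.6°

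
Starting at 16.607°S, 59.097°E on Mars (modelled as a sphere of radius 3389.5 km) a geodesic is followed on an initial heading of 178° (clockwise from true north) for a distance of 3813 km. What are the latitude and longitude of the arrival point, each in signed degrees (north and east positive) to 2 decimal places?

Angular distance δ = d/R = 3813/3389.5 = 1.12494 rad; initial bearing θ = 3.1067 rad.
sin φ₂ = sin φ₁ cos δ + cos φ₁ sin δ cos θ = (-0.2858)(0.4312) + (0.9583)(0.9022)(-0.9994) = -0.9873, so φ₂ = -80.87°.
Δλ = atan2(sin θ sin δ cos φ₁, cos δ − sin φ₁ sin φ₂) = atan2(0.0302, 0.1490) = 11.445°.
λ₂ = 59.097° + 11.445° = 70.54°.

-80.87°, 70.54°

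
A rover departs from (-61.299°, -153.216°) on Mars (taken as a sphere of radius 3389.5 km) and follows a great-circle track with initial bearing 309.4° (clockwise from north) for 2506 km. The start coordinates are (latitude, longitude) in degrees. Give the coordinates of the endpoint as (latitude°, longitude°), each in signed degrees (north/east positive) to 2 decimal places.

-26.28°, 171.29°

Angular distance δ = d/R = 2506/3389.5 = 0.73934 rad; initial bearing θ = 5.4000 rad.
sin φ₂ = sin φ₁ cos δ + cos φ₁ sin δ cos θ = (-0.8771)(0.7389) + (0.4802)(0.6738)(0.6347) = -0.4427, so φ₂ = -26.28°.
Δλ = atan2(sin θ sin δ cos φ₁, cos δ − sin φ₁ sin φ₂) = atan2(-0.2500, 0.3506) = -35.499°.
λ₂ = -153.216° − 35.499° = -188.71° → 171.29° after wrapping to (−180°, 180°].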